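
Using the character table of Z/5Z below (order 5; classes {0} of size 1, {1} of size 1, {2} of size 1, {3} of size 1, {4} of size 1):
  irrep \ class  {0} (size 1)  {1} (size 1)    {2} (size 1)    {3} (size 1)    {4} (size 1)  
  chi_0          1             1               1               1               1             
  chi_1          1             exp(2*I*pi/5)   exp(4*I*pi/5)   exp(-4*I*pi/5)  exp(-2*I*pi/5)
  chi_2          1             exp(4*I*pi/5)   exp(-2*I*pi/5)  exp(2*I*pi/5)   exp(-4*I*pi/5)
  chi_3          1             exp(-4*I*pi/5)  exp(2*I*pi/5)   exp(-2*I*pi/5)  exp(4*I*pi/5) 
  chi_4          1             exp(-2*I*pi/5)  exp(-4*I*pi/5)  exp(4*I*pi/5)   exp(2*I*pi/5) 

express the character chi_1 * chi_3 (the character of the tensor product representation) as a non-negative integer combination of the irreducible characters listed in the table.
chi_1 tensor chi_3 = chi_4 (all other irreducibles have multiplicity 0).

Justification: The character of a tensor product is the pointwise product (chi_1 * chi_3)(C) = chi_1(C) * chi_3(C):
  {0}: (1)*(1), {1}: (exp(2*I*pi/5))*(exp(-4*I*pi/5)), {2}: (exp(4*I*pi/5))*(exp(2*I*pi/5)), {3}: (exp(-4*I*pi/5))*(exp(-2*I*pi/5)), {4}: (exp(-2*I*pi/5))*(exp(4*I*pi/5))
so (chi_1 * chi_3) takes values
  {0} -> 1, {1} -> exp(-2*I*pi/5), {2} -> exp(-4*I*pi/5), {3} -> exp(4*I*pi/5), {4} -> exp(2*I*pi/5).
Now take the inner product of this character with each irreducible chi from the table, <chi_1*chi_3, chi> = (1/5) sum_C |C| (chi_1*chi_3)(C) conj(chi(C)):
  <chi_1*chi_3, chi_0> = (1/5)[1*(1)*conj(1) + 1*(exp(-2*I*pi/5))*conj(1) + 1*(exp(-4*I*pi/5))*conj(1) + 1*(exp(4*I*pi/5))*conj(1) + 1*(exp(2*I*pi/5))*conj(1)]
      = (1/5)[(1) + (exp(-2*I*pi/5)) + (exp(-4*I*pi/5)) + (exp(4*I*pi/5)) + (exp(2*I*pi/5))] = 0/5 = 0
  <chi_1*chi_3, chi_1> = (1/5)[1*(1)*conj(1) + 1*(exp(-2*I*pi/5))*conj(exp(2*I*pi/5)) + 1*(exp(-4*I*pi/5))*conj(exp(4*I*pi/5)) + 1*(exp(4*I*pi/5))*conj(exp(-4*I*pi/5)) + 1*(exp(2*I*pi/5))*conj(exp(-2*I*pi/5))]
      = (1/5)[(1) + (exp(-4*I*pi/5)) + (exp(2*I*pi/5)) + (exp(-2*I*pi/5)) + (exp(4*I*pi/5))] = 0/5 = 0
  <chi_1*chi_3, chi_2> = (1/5)[1*(1)*conj(1) + 1*(exp(-2*I*pi/5))*conj(exp(4*I*pi/5)) + 1*(exp(-4*I*pi/5))*conj(exp(-2*I*pi/5)) + 1*(exp(4*I*pi/5))*conj(exp(2*I*pi/5)) + 1*(exp(2*I*pi/5))*conj(exp(-4*I*pi/5))]
      = (1/5)[(1) + (exp(4*I*pi/5)) + (exp(-2*I*pi/5)) + (exp(2*I*pi/5)) + (exp(-4*I*pi/5))] = 0/5 = 0
  <chi_1*chi_3, chi_3> = (1/5)[1*(1)*conj(1) + 1*(exp(-2*I*pi/5))*conj(exp(-4*I*pi/5)) + 1*(exp(-4*I*pi/5))*conj(exp(2*I*pi/5)) + 1*(exp(4*I*pi/5))*conj(exp(-2*I*pi/5)) + 1*(exp(2*I*pi/5))*conj(exp(4*I*pi/5))]
      = (1/5)[(1) + (exp(2*I*pi/5)) + (exp(4*I*pi/5)) + (exp(-4*I*pi/5)) + (exp(-2*I*pi/5))] = 0/5 = 0
  <chi_1*chi_3, chi_4> = (1/5)[1*(1)*conj(1) + 1*(exp(-2*I*pi/5))*conj(exp(-2*I*pi/5)) + 1*(exp(-4*I*pi/5))*conj(exp(-4*I*pi/5)) + 1*(exp(4*I*pi/5))*conj(exp(4*I*pi/5)) + 1*(exp(2*I*pi/5))*conj(exp(2*I*pi/5))]
      = (1/5)[(1) + (1) + (1) + (1) + (1)] = 5/5 = 1
(Exp terms are combined using exp(i*s)*conj(exp(i*t)) = exp(i*(s-t)), and sums of them are collapsed using the identity that for every m > 1 the m distinct m-th roots of unity sum to 0, e.g. 1 + exp(2*I*pi/3) + exp(-2*I*pi/3) = 0.)
Hence the multiplicities are chi_4: 1. Dimension check: dim(chi_1)*dim(chi_3) = 1*1 = 1 and sum (mult * dim) = 1*1 = 1.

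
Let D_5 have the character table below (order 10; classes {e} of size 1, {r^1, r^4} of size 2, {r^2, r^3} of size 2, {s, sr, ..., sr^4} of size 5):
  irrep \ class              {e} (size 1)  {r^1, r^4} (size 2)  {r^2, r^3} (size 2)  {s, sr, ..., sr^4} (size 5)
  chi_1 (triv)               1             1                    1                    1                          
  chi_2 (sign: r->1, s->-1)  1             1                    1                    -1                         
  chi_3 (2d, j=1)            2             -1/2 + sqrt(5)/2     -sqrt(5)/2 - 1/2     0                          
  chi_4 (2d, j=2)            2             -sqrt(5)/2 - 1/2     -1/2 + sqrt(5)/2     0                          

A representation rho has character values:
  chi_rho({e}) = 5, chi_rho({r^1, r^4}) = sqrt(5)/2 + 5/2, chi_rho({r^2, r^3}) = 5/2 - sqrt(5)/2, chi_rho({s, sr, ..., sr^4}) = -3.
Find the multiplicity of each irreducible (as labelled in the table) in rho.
Multiplicities: chi_1: 0, chi_2: 3, chi_3: 1, chi_4: 0.

Derivation: Use <chi_rho, chi> = (1/|G|) sum_C |C| * chi_rho(C) * conj(chi(C)) with |G| = 10 for each irreducible chi in the table:
  <chi_rho, chi_1> = (1/10)[1*(5)*conj(1) + 2*(sqrt(5)/2 + 5/2)*conj(1) + 2*(5/2 - sqrt(5)/2)*conj(1) + 5*(-3)*conj(1)]
      = (1/10)[(5) + (sqrt(5) + 5) + (5 - sqrt(5)) + (-15)] = 0/10 = 0
  <chi_rho, chi_2> = (1/10)[1*(5)*conj(1) + 2*(sqrt(5)/2 + 5/2)*conj(1) + 2*(5/2 - sqrt(5)/2)*conj(1) + 5*(-3)*conj(-1)]
      = (1/10)[(5) + (sqrt(5) + 5) + (5 - sqrt(5)) + (15)] = 30/10 = 3
  <chi_rho, chi_3> = (1/10)[1*(5)*conj(2) + 2*(sqrt(5)/2 + 5/2)*conj(-1/2 + sqrt(5)/2) + 2*(5/2 - sqrt(5)/2)*conj(-sqrt(5)/2 - 1/2) + 5*(-3)*conj(0)]
      = (1/10)[(10) + (2*sqrt(5)) + (-2*sqrt(5)) + (0)] = 10/10 = 1
  <chi_rho, chi_4> = (1/10)[1*(5)*conj(2) + 2*(sqrt(5)/2 + 5/2)*conj(-sqrt(5)/2 - 1/2) + 2*(5/2 - sqrt(5)/2)*conj(-1/2 + sqrt(5)/2) + 5*(-3)*conj(0)]
      = (1/10)[(10) + (-3*sqrt(5) - 5) + (-5 + 3*sqrt(5)) + (0)] = 0/10 = 0
Dimension check: dim(rho) = sum (mult * dim) = 0*1 + 3*1 + 1*2 + 0*2 = 5 = chi_rho(e) = 5.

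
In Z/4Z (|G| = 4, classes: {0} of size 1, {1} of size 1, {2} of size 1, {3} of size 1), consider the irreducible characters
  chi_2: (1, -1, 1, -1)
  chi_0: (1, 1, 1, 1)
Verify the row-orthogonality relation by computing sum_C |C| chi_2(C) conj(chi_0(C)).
Sum = 0; so <chi_2, chi_0> = 0 (distinct irreducibles are orthogonal).

Details: Compute term by term over conjugacy classes (|C| * chi_2(C) * conj(chi_0(C))):
  1*(1)*conj(1) + 1*(-1)*conj(1) + 1*(1)*conj(1) + 1*(-1)*conj(1)
  = (1) + (-1) + (1) + (-1)
  = 0.
(Exp terms are combined using exp(i*s)*conj(exp(i*t)) = exp(i*(s-t)), and sums of them are collapsed using the identity that for every m > 1 the m distinct m-th roots of unity sum to 0, e.g. 1 + exp(2*I*pi/3) + exp(-2*I*pi/3) = 0.)
Dividing by |G| = 4 gives 0/4 = 0, matching the row-orthogonality relation <chi_2, chi_0> = [chi_2 = chi_0].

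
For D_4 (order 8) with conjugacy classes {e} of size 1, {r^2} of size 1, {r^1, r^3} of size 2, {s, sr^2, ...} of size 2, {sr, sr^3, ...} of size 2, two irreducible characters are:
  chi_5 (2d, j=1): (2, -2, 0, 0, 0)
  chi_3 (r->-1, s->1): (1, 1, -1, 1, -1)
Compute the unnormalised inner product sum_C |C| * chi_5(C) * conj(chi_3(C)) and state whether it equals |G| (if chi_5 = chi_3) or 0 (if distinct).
Sum = 0; so <chi_5, chi_3> = 0 (distinct irreducibles are orthogonal).

Details: Compute term by term over conjugacy classes (|C| * chi_5(C) * conj(chi_3(C))):
  1*(2)*conj(1) + 1*(-2)*conj(1) + 2*(0)*conj(-1) + 2*(0)*conj(1) + 2*(0)*conj(-1)
  = (2) + (-2) + (0) + (0) + (0)
  = 0.
Dividing by |G| = 8 gives 0/8 = 0, matching the row-orthogonality relation <chi_5, chi_3> = [chi_5 = chi_3].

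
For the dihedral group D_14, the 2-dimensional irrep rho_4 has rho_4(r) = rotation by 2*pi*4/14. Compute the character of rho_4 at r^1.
chi_{rho_4}(r^1) = 2*cos(2*pi*4*1/14) = -2*cos(3*pi/7)

Derivation: rho_4(r^1) is rotation by angle 2*pi*4*1/14, whose trace is 2*cos(2*pi*4*1/14) = -2*cos(3*pi/7).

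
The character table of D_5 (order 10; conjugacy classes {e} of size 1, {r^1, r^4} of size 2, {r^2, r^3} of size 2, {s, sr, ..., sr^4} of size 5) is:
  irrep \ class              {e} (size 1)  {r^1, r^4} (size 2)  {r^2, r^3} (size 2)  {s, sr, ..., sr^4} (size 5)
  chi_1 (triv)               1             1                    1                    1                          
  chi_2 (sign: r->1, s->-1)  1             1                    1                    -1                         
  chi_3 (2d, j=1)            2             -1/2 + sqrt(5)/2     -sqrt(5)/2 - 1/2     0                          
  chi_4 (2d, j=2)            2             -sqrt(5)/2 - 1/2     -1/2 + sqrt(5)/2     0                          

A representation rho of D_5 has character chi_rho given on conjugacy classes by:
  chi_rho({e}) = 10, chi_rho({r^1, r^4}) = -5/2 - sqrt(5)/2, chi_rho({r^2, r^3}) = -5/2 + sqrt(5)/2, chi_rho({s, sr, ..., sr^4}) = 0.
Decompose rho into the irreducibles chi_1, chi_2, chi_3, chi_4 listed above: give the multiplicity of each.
Multiplicities: chi_1: 0, chi_2: 0, chi_3: 2, chi_4: 3.

Working: Use <chi_rho, chi> = (1/|G|) sum_C |C| * chi_rho(C) * conj(chi(C)) with |G| = 10 for each irreducible chi in the table:
  <chi_rho, chi_1> = (1/10)[1*(10)*conj(1) + 2*(-5/2 - sqrt(5)/2)*conj(1) + 2*(-5/2 + sqrt(5)/2)*conj(1) + 5*(0)*conj(1)]
      = (1/10)[(10) + (-5 - sqrt(5)) + (-5 + sqrt(5)) + (0)] = 0/10 = 0
  <chi_rho, chi_2> = (1/10)[1*(10)*conj(1) + 2*(-5/2 - sqrt(5)/2)*conj(1) + 2*(-5/2 + sqrt(5)/2)*conj(1) + 5*(0)*conj(-1)]
      = (1/10)[(10) + (-5 - sqrt(5)) + (-5 + sqrt(5)) + (0)] = 0/10 = 0
  <chi_rho, chi_3> = (1/10)[1*(10)*conj(2) + 2*(-5/2 - sqrt(5)/2)*conj(-1/2 + sqrt(5)/2) + 2*(-5/2 + sqrt(5)/2)*conj(-sqrt(5)/2 - 1/2) + 5*(0)*conj(0)]
      = (1/10)[(20) + (-2*sqrt(5)) + (2*sqrt(5)) + (0)] = 20/10 = 2
  <chi_rho, chi_4> = (1/10)[1*(10)*conj(2) + 2*(-5/2 - sqrt(5)/2)*conj(-sqrt(5)/2 - 1/2) + 2*(-5/2 + sqrt(5)/2)*conj(-1/2 + sqrt(5)/2) + 5*(0)*conj(0)]
      = (1/10)[(20) + (5 + 3*sqrt(5)) + (5 - 3*sqrt(5)) + (0)] = 30/10 = 3
Dimension check: dim(rho) = sum (mult * dim) = 0*1 + 0*1 + 2*2 + 3*2 = 10 = chi_rho(e) = 10.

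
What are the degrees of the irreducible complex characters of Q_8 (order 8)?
Dimensions: 1, 1, 1, 1, 2

Reasoning: There are 5 irreducibles (= number of conjugacy classes). Their dimensions d_i satisfy sum d_i^2 = |G| = 8: 1 + 1 + 1 + 1 + 4 = 8.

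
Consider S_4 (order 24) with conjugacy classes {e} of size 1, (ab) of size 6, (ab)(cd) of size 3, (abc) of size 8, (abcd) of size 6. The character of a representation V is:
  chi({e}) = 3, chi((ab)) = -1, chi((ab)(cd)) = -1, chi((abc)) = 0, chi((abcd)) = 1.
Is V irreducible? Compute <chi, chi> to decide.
Irreducible: <chi, chi> = 1.

<chi, chi> = (1/|G|) sum_C |C| * |chi(C)|^2 = (1/24)[1*|3|^2 + 6*|-1|^2 + 3*|-1|^2 + 8*|0|^2 + 6*|1|^2]
  = (1/24)[(9) + (6) + (3) + (0) + (6)] = 24/24 = 1.
A character is irreducible iff <chi, chi> = 1, so this representation is irreducible.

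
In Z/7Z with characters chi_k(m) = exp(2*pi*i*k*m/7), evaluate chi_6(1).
chi_6(1) = zeta_7^6 = exp(-2*I*pi/7)

Proof sketch: chi_6(1) = zeta_7^(6*1) = zeta_7^6. Since zeta_7^7 = 1, this equals zeta_7^6 = exp(2*pi*i*6/7) = exp(-2*I*pi/7).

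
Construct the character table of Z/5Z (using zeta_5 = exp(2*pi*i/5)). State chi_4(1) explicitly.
Character table of Z/5Z (irreps indexed chi_0,...,chi_4 with chi_k(m) = zeta_5^(k*m), zeta_5 = exp(2*pi*i/5)):
  irrep \ class  {0} (size 1)  {1} (size 1)    {2} (size 1)    {3} (size 1)    {4} (size 1)  
  chi_0          1             1               1               1               1             
  chi_1          1             exp(2*I*pi/5)   exp(4*I*pi/5)   exp(-4*I*pi/5)  exp(-2*I*pi/5)
  chi_2          1             exp(4*I*pi/5)   exp(-2*I*pi/5)  exp(2*I*pi/5)   exp(-4*I*pi/5)
  chi_3          1             exp(-4*I*pi/5)  exp(2*I*pi/5)   exp(-2*I*pi/5)  exp(4*I*pi/5) 
  chi_4          1             exp(-2*I*pi/5)  exp(-4*I*pi/5)  exp(4*I*pi/5)   exp(2*I*pi/5) 

Spot check: chi_4(1) = zeta_5^(4*1) = zeta_5^4 = exp(-2*I*pi/5).

Why: Z/5Z is abelian, so all 5 irreducible complex representations are 1-dimensional. They are given by chi_k(m) = zeta_5^(k*m) for k = 0,...,4. Row orthogonality: sum_m chi_k(m) conj(chi_l(m)) = 5 * [k = l].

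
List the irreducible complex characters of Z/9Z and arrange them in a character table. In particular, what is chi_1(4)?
Character table of Z/9Z (irreps indexed chi_0,...,chi_8 with chi_k(m) = zeta_9^(k*m), zeta_9 = exp(2*pi*i/9)):
  irrep \ class  {0} (size 1)  {1} (size 1)    {2} (size 1)    {3} (size 1)    {4} (size 1)    {5} (size 1)    {6} (size 1)    {7} (size 1)    {8} (size 1)  
  chi_0          1             1               1               1               1               1               1               1               1             
  chi_1          1             exp(2*I*pi/9)   exp(4*I*pi/9)   exp(2*I*pi/3)   exp(8*I*pi/9)   exp(-8*I*pi/9)  exp(-2*I*pi/3)  exp(-4*I*pi/9)  exp(-2*I*pi/9)
  chi_2          1             exp(4*I*pi/9)   exp(8*I*pi/9)   exp(-2*I*pi/3)  exp(-2*I*pi/9)  exp(2*I*pi/9)   exp(2*I*pi/3)   exp(-8*I*pi/9)  exp(-4*I*pi/9)
  chi_3          1             exp(2*I*pi/3)   exp(-2*I*pi/3)  1               exp(2*I*pi/3)   exp(-2*I*pi/3)  1               exp(2*I*pi/3)   exp(-2*I*pi/3)
  chi_4          1             exp(8*I*pi/9)   exp(-2*I*pi/9)  exp(2*I*pi/3)   exp(-4*I*pi/9)  exp(4*I*pi/9)   exp(-2*I*pi/3)  exp(2*I*pi/9)   exp(-8*I*pi/9)
  chi_5          1             exp(-8*I*pi/9)  exp(2*I*pi/9)   exp(-2*I*pi/3)  exp(4*I*pi/9)   exp(-4*I*pi/9)  exp(2*I*pi/3)   exp(-2*I*pi/9)  exp(8*I*pi/9) 
  chi_6          1             exp(-2*I*pi/3)  exp(2*I*pi/3)   1               exp(-2*I*pi/3)  exp(2*I*pi/3)   1               exp(-2*I*pi/3)  exp(2*I*pi/3) 
  chi_7          1             exp(-4*I*pi/9)  exp(-8*I*pi/9)  exp(2*I*pi/3)   exp(2*I*pi/9)   exp(-2*I*pi/9)  exp(-2*I*pi/3)  exp(8*I*pi/9)   exp(4*I*pi/9) 
  chi_8          1             exp(-2*I*pi/9)  exp(-4*I*pi/9)  exp(-2*I*pi/3)  exp(-8*I*pi/9)  exp(8*I*pi/9)   exp(2*I*pi/3)   exp(4*I*pi/9)   exp(2*I*pi/9) 

Spot check: chi_1(4) = zeta_9^(1*4) = zeta_9^4 = exp(8*I*pi/9).

Explanation: Z/9Z is abelian, so all 9 irreducible complex representations are 1-dimensional. They are given by chi_k(m) = zeta_9^(k*m) for k = 0,...,8. Row orthogonality: sum_m chi_k(m) conj(chi_l(m)) = 9 * [k = l].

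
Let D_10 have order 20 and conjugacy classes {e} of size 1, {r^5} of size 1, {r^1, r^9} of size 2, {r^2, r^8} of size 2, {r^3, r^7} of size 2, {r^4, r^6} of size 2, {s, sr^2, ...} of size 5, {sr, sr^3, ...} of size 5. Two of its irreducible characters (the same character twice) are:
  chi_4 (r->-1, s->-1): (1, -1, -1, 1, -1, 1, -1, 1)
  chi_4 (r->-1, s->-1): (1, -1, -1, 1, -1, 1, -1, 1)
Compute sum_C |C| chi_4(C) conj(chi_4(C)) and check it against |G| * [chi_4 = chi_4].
Sum = 20 = |G| = 20; so <chi_4, chi_4> = 1 (norm-1 confirms irreducibility).

Compute term by term over conjugacy classes (|C| * chi_4(C) * conj(chi_4(C))):
  1*(1)*conj(1) + 1*(-1)*conj(-1) + 2*(-1)*conj(-1) + 2*(1)*conj(1) + 2*(-1)*conj(-1) + 2*(1)*conj(1) + 5*(-1)*conj(-1) + 5*(1)*conj(1)
  = (1) + (1) + (2) + (2) + (2) + (2) + (5) + (5)
  = 20.
Dividing by |G| = 20 gives 20/20 = 1, matching the row-orthogonality relation <chi_4, chi_4> = [chi_4 = chi_4].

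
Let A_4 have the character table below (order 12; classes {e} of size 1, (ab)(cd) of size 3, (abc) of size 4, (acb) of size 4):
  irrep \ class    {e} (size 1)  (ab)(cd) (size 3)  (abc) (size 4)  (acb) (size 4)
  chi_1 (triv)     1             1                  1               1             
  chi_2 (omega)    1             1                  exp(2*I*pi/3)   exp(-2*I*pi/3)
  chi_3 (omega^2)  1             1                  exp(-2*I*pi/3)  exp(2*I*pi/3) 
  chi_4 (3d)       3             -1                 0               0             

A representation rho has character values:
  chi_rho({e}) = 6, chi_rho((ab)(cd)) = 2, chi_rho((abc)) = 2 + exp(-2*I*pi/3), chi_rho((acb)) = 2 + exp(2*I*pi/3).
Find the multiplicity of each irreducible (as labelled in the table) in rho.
Multiplicities: chi_1: 2, chi_2: 0, chi_3: 1, chi_4: 1.

Details: Use <chi_rho, chi> = (1/|G|) sum_C |C| * chi_rho(C) * conj(chi(C)) with |G| = 12 for each irreducible chi in the table:
  <chi_rho, chi_1> = (1/12)[1*(6)*conj(1) + 3*(2)*conj(1) + 4*(2 + exp(-2*I*pi/3))*conj(1) + 4*(2 + exp(2*I*pi/3))*conj(1)]
      = (1/12)[(6) + (6) + (8 + 4*exp(-2*I*pi/3)) + (8 + 4*exp(2*I*pi/3))] = 24/12 = 2
  <chi_rho, chi_2> = (1/12)[1*(6)*conj(1) + 3*(2)*conj(1) + 4*(2 + exp(-2*I*pi/3))*conj(exp(2*I*pi/3)) + 4*(2 + exp(2*I*pi/3))*conj(exp(-2*I*pi/3))]
      = (1/12)[(6) + (6) + (8*exp(-2*I*pi/3) + 4*exp(2*I*pi/3)) + (4*exp(-2*I*pi/3) + 8*exp(2*I*pi/3))] = 0/12 = 0
  <chi_rho, chi_3> = (1/12)[1*(6)*conj(1) + 3*(2)*conj(1) + 4*(2 + exp(-2*I*pi/3))*conj(exp(-2*I*pi/3)) + 4*(2 + exp(2*I*pi/3))*conj(exp(2*I*pi/3))]
      = (1/12)[(6) + (6) + (4 + 8*exp(2*I*pi/3)) + (4 + 8*exp(-2*I*pi/3))] = 12/12 = 1
  <chi_rho, chi_4> = (1/12)[1*(6)*conj(3) + 3*(2)*conj(-1) + 4*(2 + exp(-2*I*pi/3))*conj(0) + 4*(2 + exp(2*I*pi/3))*conj(0)]
      = (1/12)[(18) + (-6) + (0) + (0)] = 12/12 = 1
(Exp terms are combined using exp(i*s)*conj(exp(i*t)) = exp(i*(s-t)), and sums of them are collapsed using the identity that for every m > 1 the m distinct m-th roots of unity sum to 0, e.g. 1 + exp(2*I*pi/3) + exp(-2*I*pi/3) = 0.)
Dimension check: dim(rho) = sum (mult * dim) = 2*1 + 0*1 + 1*1 + 1*3 = 6 = chi_rho(e) = 6.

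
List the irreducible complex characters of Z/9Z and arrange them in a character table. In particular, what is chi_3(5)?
Character table of Z/9Z (irreps indexed chi_0,...,chi_8 with chi_k(m) = zeta_9^(k*m), zeta_9 = exp(2*pi*i/9)):
  irrep \ class  {0} (size 1)  {1} (size 1)    {2} (size 1)    {3} (size 1)    {4} (size 1)    {5} (size 1)    {6} (size 1)    {7} (size 1)    {8} (size 1)  
  chi_0          1             1               1               1               1               1               1               1               1             
  chi_1          1             exp(2*I*pi/9)   exp(4*I*pi/9)   exp(2*I*pi/3)   exp(8*I*pi/9)   exp(-8*I*pi/9)  exp(-2*I*pi/3)  exp(-4*I*pi/9)  exp(-2*I*pi/9)
  chi_2          1             exp(4*I*pi/9)   exp(8*I*pi/9)   exp(-2*I*pi/3)  exp(-2*I*pi/9)  exp(2*I*pi/9)   exp(2*I*pi/3)   exp(-8*I*pi/9)  exp(-4*I*pi/9)
  chi_3          1             exp(2*I*pi/3)   exp(-2*I*pi/3)  1               exp(2*I*pi/3)   exp(-2*I*pi/3)  1               exp(2*I*pi/3)   exp(-2*I*pi/3)
  chi_4          1             exp(8*I*pi/9)   exp(-2*I*pi/9)  exp(2*I*pi/3)   exp(-4*I*pi/9)  exp(4*I*pi/9)   exp(-2*I*pi/3)  exp(2*I*pi/9)   exp(-8*I*pi/9)
  chi_5          1             exp(-8*I*pi/9)  exp(2*I*pi/9)   exp(-2*I*pi/3)  exp(4*I*pi/9)   exp(-4*I*pi/9)  exp(2*I*pi/3)   exp(-2*I*pi/9)  exp(8*I*pi/9) 
  chi_6          1             exp(-2*I*pi/3)  exp(2*I*pi/3)   1               exp(-2*I*pi/3)  exp(2*I*pi/3)   1               exp(-2*I*pi/3)  exp(2*I*pi/3) 
  chi_7          1             exp(-4*I*pi/9)  exp(-8*I*pi/9)  exp(2*I*pi/3)   exp(2*I*pi/9)   exp(-2*I*pi/9)  exp(-2*I*pi/3)  exp(8*I*pi/9)   exp(4*I*pi/9) 
  chi_8          1             exp(-2*I*pi/9)  exp(-4*I*pi/9)  exp(-2*I*pi/3)  exp(-8*I*pi/9)  exp(8*I*pi/9)   exp(2*I*pi/3)   exp(4*I*pi/9)   exp(2*I*pi/9) 

Spot check: chi_3(5) = zeta_9^(3*5) = zeta_9^15 = exp(-2*I*pi/3).

Derivation: Z/9Z is abelian, so all 9 irreducible complex representations are 1-dimensional. They are given by chi_k(m) = zeta_9^(k*m) for k = 0,...,8. Row orthogonality: sum_m chi_k(m) conj(chi_l(m)) = 9 * [k = l].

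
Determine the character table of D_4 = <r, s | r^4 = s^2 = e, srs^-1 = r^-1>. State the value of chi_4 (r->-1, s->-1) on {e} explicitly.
Conjugacy classes: {e} of size 1, {r^2} of size 1, {r^1, r^3} of size 2, {s, sr^2, ...} of size 2, {sr, sr^3, ...} of size 2.
Character table:
  irrep \ class              {e} (size 1)  {r^2} (size 1)  {r^1, r^3} (size 2)  {s, sr^2, ...} (size 2)  {sr, sr^3, ...} (size 2)
  chi_1 (triv)               1             1               1                    1                        1                       
  chi_2 (sign: r->1, s->-1)  1             1               1                    -1                       -1                      
  chi_3 (r->-1, s->1)        1             1               -1                   1                        -1                      
  chi_4 (r->-1, s->-1)       1             1               -1                   -1                       1                       
  chi_5 (2d, j=1)            2             -2              0                    0                        0                       

Spot check: chi_4 (r->-1, s->-1) on {e} = 1.

Derivation: D_4 has order 2*4 = 8 with 5 conjugacy classes, hence 5 irreducibles. Sum of squared dims 1 + 1 + 1 + 1 + 4 = 8 = |G|. Linear characters come from the abelianisation; the 2-dimensional irreps have character r^k -> 2*cos(2*pi*j*k/4), reflections -> 0.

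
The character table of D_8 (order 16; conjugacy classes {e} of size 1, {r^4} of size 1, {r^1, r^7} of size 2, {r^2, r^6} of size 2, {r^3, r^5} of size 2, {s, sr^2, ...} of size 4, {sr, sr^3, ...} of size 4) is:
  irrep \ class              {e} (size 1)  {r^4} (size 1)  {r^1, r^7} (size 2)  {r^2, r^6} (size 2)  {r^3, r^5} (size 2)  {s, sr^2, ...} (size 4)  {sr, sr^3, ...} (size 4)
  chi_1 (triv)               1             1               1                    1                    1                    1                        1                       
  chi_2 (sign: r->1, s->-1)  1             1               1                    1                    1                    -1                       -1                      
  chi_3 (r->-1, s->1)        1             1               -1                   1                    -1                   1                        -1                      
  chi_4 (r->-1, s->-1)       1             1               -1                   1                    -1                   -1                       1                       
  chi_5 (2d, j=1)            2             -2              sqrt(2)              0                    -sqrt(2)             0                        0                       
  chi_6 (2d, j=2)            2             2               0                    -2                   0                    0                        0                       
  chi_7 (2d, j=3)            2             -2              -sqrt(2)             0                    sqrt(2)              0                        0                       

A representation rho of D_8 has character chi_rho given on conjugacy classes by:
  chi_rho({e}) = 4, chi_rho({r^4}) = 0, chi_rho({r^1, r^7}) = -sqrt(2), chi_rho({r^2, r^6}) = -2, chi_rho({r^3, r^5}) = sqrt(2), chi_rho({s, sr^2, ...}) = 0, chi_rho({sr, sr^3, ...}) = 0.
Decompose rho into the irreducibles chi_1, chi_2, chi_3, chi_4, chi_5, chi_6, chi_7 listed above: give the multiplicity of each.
Multiplicities: chi_1: 0, chi_2: 0, chi_3: 0, chi_4: 0, chi_5: 0, chi_6: 1, chi_7: 1.

Explanation: Use <chi_rho, chi> = (1/|G|) sum_C |C| * chi_rho(C) * conj(chi(C)) with |G| = 16 for each irreducible chi in the table:
  <chi_rho, chi_1> = (1/16)[1*(4)*conj(1) + 1*(0)*conj(1) + 2*(-sqrt(2))*conj(1) + 2*(-2)*conj(1) + 2*(sqrt(2))*conj(1) + 4*(0)*conj(1) + 4*(0)*conj(1)]
      = (1/16)[(4) + (0) + (-2*sqrt(2)) + (-4) + (2*sqrt(2)) + (0) + (0)] = 0/16 = 0
  <chi_rho, chi_2> = (1/16)[1*(4)*conj(1) + 1*(0)*conj(1) + 2*(-sqrt(2))*conj(1) + 2*(-2)*conj(1) + 2*(sqrt(2))*conj(1) + 4*(0)*conj(-1) + 4*(0)*conj(-1)]
      = (1/16)[(4) + (0) + (-2*sqrt(2)) + (-4) + (2*sqrt(2)) + (0) + (0)] = 0/16 = 0
  <chi_rho, chi_3> = (1/16)[1*(4)*conj(1) + 1*(0)*conj(1) + 2*(-sqrt(2))*conj(-1) + 2*(-2)*conj(1) + 2*(sqrt(2))*conj(-1) + 4*(0)*conj(1) + 4*(0)*conj(-1)]
      = (1/16)[(4) + (0) + (2*sqrt(2)) + (-4) + (-2*sqrt(2)) + (0) + (0)] = 0/16 = 0
  <chi_rho, chi_4> = (1/16)[1*(4)*conj(1) + 1*(0)*conj(1) + 2*(-sqrt(2))*conj(-1) + 2*(-2)*conj(1) + 2*(sqrt(2))*conj(-1) + 4*(0)*conj(-1) + 4*(0)*conj(1)]
      = (1/16)[(4) + (0) + (2*sqrt(2)) + (-4) + (-2*sqrt(2)) + (0) + (0)] = 0/16 = 0
  <chi_rho, chi_5> = (1/16)[1*(4)*conj(2) + 1*(0)*conj(-2) + 2*(-sqrt(2))*conj(sqrt(2)) + 2*(-2)*conj(0) + 2*(sqrt(2))*conj(-sqrt(2)) + 4*(0)*conj(0) + 4*(0)*conj(0)]
      = (1/16)[(8) + (0) + (-4) + (0) + (-4) + (0) + (0)] = 0/16 = 0
  <chi_rho, chi_6> = (1/16)[1*(4)*conj(2) + 1*(0)*conj(2) + 2*(-sqrt(2))*conj(0) + 2*(-2)*conj(-2) + 2*(sqrt(2))*conj(0) + 4*(0)*conj(0) + 4*(0)*conj(0)]
      = (1/16)[(8) + (0) + (0) + (8) + (0) + (0) + (0)] = 16/16 = 1
  <chi_rho, chi_7> = (1/16)[1*(4)*conj(2) + 1*(0)*conj(-2) + 2*(-sqrt(2))*conj(-sqrt(2)) + 2*(-2)*conj(0) + 2*(sqrt(2))*conj(sqrt(2)) + 4*(0)*conj(0) + 4*(0)*conj(0)]
      = (1/16)[(8) + (0) + (4) + (0) + (4) + (0) + (0)] = 16/16 = 1
Dimension check: dim(rho) = sum (mult * dim) = 0*1 + 0*1 + 0*1 + 0*1 + 0*2 + 1*2 + 1*2 = 4 = chi_rho(e) = 4.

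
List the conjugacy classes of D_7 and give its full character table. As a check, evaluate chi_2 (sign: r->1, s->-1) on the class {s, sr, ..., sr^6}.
Conjugacy classes: {e} of size 1, {r^1, r^6} of size 2, {r^2, r^5} of size 2, {r^3, r^4} of size 2, {s, sr, ..., sr^6} of size 7.
Character table:
  irrep \ class              {e} (size 1)  {r^1, r^6} (size 2)  {r^2, r^5} (size 2)  {r^3, r^4} (size 2)  {s, sr, ..., sr^6} (size 7)
  chi_1 (triv)               1             1                    1                    1                    1                          
  chi_2 (sign: r->1, s->-1)  1             1                    1                    1                    -1                         
  chi_3 (2d, j=1)            2             2*cos(2*pi/7)        -2*cos(3*pi/7)       -2*cos(pi/7)         0                          
  chi_4 (2d, j=2)            2             -2*cos(3*pi/7)       -2*cos(pi/7)         2*cos(2*pi/7)        0                          
  chi_5 (2d, j=3)            2             -2*cos(pi/7)         2*cos(2*pi/7)        -2*cos(3*pi/7)       0                          

Spot check: chi_2 (sign: r->1, s->-1) on {s, sr, ..., sr^6} = -1.

Working: D_7 has order 2*7 = 14 with 5 conjugacy classes, hence 5 irreducibles. Sum of squared dims 1 + 1 + 4 + 4 + 4 = 14 = |G|. Linear characters come from the abelianisation; the 2-dimensional irreps have character r^k -> 2*cos(2*pi*j*k/7), reflections -> 0.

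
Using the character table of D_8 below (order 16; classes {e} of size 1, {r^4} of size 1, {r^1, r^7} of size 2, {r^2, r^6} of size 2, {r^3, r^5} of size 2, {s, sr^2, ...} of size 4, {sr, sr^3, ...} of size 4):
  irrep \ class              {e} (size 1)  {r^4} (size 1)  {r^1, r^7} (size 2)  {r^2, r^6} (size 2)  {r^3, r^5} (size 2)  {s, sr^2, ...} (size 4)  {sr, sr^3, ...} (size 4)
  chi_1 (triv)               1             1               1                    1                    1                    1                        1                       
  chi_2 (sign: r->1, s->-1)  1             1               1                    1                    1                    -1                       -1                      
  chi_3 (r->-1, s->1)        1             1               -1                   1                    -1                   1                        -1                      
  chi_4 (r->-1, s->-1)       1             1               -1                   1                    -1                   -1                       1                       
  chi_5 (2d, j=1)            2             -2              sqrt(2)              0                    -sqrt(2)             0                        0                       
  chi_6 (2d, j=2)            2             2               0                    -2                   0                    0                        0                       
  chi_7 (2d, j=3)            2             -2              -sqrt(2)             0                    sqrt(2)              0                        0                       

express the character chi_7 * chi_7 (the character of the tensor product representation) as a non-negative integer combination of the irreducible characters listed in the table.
chi_7 tensor chi_7 = chi_1 + chi_2 + chi_6 (all other irreducibles have multiplicity 0).

Proof sketch: The character of a tensor product is the pointwise product (chi_7 * chi_7)(C) = chi_7(C) * chi_7(C):
  {e}: (2)*(2), {r^4}: (-2)*(-2), {r^1, r^7}: (-sqrt(2))*(-sqrt(2)), {r^2, r^6}: (0)*(0), {r^3, r^5}: (sqrt(2))*(sqrt(2)), {s, sr^2, ...}: (0)*(0), {sr, sr^3, ...}: (0)*(0)
so (chi_7 * chi_7) takes values
  {e} -> 4, {r^4} -> 4, {r^1, r^7} -> 2, {r^2, r^6} -> 0, {r^3, r^5} -> 2, {s, sr^2, ...} -> 0, {sr, sr^3, ...} -> 0.
Now take the inner product of this character with each irreducible chi from the table, <chi_7*chi_7, chi> = (1/16) sum_C |C| (chi_7*chi_7)(C) conj(chi(C)):
  <chi_7*chi_7, chi_1> = (1/16)[1*(4)*conj(1) + 1*(4)*conj(1) + 2*(2)*conj(1) + 2*(0)*conj(1) + 2*(2)*conj(1) + 4*(0)*conj(1) + 4*(0)*conj(1)]
      = (1/16)[(4) + (4) + (4) + (0) + (4) + (0) + (0)] = 16/16 = 1
  <chi_7*chi_7, chi_2> = (1/16)[1*(4)*conj(1) + 1*(4)*conj(1) + 2*(2)*conj(1) + 2*(0)*conj(1) + 2*(2)*conj(1) + 4*(0)*conj(-1) + 4*(0)*conj(-1)]
      = (1/16)[(4) + (4) + (4) + (0) + (4) + (0) + (0)] = 16/16 = 1
  <chi_7*chi_7, chi_3> = (1/16)[1*(4)*conj(1) + 1*(4)*conj(1) + 2*(2)*conj(-1) + 2*(0)*conj(1) + 2*(2)*conj(-1) + 4*(0)*conj(1) + 4*(0)*conj(-1)]
      = (1/16)[(4) + (4) + (-4) + (0) + (-4) + (0) + (0)] = 0/16 = 0
  <chi_7*chi_7, chi_4> = (1/16)[1*(4)*conj(1) + 1*(4)*conj(1) + 2*(2)*conj(-1) + 2*(0)*conj(1) + 2*(2)*conj(-1) + 4*(0)*conj(-1) + 4*(0)*conj(1)]
      = (1/16)[(4) + (4) + (-4) + (0) + (-4) + (0) + (0)] = 0/16 = 0
  <chi_7*chi_7, chi_5> = (1/16)[1*(4)*conj(2) + 1*(4)*conj(-2) + 2*(2)*conj(sqrt(2)) + 2*(0)*conj(0) + 2*(2)*conj(-sqrt(2)) + 4*(0)*conj(0) + 4*(0)*conj(0)]
      = (1/16)[(8) + (-8) + (4*sqrt(2)) + (0) + (-4*sqrt(2)) + (0) + (0)] = 0/16 = 0
  <chi_7*chi_7, chi_6> = (1/16)[1*(4)*conj(2) + 1*(4)*conj(2) + 2*(2)*conj(0) + 2*(0)*conj(-2) + 2*(2)*conj(0) + 4*(0)*conj(0) + 4*(0)*conj(0)]
      = (1/16)[(8) + (8) + (0) + (0) + (0) + (0) + (0)] = 16/16 = 1
  <chi_7*chi_7, chi_7> = (1/16)[1*(4)*conj(2) + 1*(4)*conj(-2) + 2*(2)*conj(-sqrt(2)) + 2*(0)*conj(0) + 2*(2)*conj(sqrt(2)) + 4*(0)*conj(0) + 4*(0)*conj(0)]
      = (1/16)[(8) + (-8) + (-4*sqrt(2)) + (0) + (4*sqrt(2)) + (0) + (0)] = 0/16 = 0
Hence the multiplicities are chi_1: 1, chi_2: 1, chi_6: 1. Dimension check: dim(chi_7)*dim(chi_7) = 2*2 = 4 and sum (mult * dim) = 1*1 + 1*1 + 1*2 = 4.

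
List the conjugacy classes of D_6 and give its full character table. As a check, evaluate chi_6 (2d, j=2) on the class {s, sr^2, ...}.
Conjugacy classes: {e} of size 1, {r^3} of size 1, {r^1, r^5} of size 2, {r^2, r^4} of size 2, {s, sr^2, ...} of size 3, {sr, sr^3, ...} of size 3.
Character table:
  irrep \ class              {e} (size 1)  {r^3} (size 1)  {r^1, r^5} (size 2)  {r^2, r^4} (size 2)  {s, sr^2, ...} (size 3)  {sr, sr^3, ...} (size 3)
  chi_1 (triv)               1             1               1                    1                    1                        1                       
  chi_2 (sign: r->1, s->-1)  1             1               1                    1                    -1                       -1                      
  chi_3 (r->-1, s->1)        1             -1              -1                   1                    1                        -1                      
  chi_4 (r->-1, s->-1)       1             -1              -1                   1                    -1                       1                       
  chi_5 (2d, j=1)            2             -2              1                    -1                   0                        0                       
  chi_6 (2d, j=2)            2             2               -1                   -1                   0                        0                       

Spot check: chi_6 (2d, j=2) on {s, sr^2, ...} = 0.

Argument: D_6 has order 2*6 = 12 with 6 conjugacy classes, hence 6 irreducibles. Sum of squared dims 1 + 1 + 1 + 1 + 4 + 4 = 12 = |G|. Linear characters come from the abelianisation; the 2-dimensional irreps have character r^k -> 2*cos(2*pi*j*k/6), reflections -> 0.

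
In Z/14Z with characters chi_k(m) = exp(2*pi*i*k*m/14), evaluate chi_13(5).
chi_13(5) = zeta_14^65 = exp(-5*I*pi/7)

Working: chi_13(5) = zeta_14^(13*5) = zeta_14^65. Since zeta_14^14 = 1, this equals zeta_14^9 = exp(2*pi*i*9/14) = exp(-5*I*pi/7).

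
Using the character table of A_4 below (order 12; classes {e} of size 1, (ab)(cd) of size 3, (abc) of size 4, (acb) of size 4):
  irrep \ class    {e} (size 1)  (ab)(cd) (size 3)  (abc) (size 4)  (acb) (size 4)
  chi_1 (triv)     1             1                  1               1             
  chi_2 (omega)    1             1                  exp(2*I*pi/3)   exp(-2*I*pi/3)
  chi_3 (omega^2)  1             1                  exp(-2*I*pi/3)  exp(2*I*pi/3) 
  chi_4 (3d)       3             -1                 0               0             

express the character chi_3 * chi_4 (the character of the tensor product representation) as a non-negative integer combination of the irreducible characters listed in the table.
chi_3 tensor chi_4 = chi_4 (all other irreducibles have multiplicity 0).

Derivation: The character of a tensor product is the pointwise product (chi_3 * chi_4)(C) = chi_3(C) * chi_4(C):
  {e}: (1)*(3), (ab)(cd): (1)*(-1), (abc): (exp(-2*I*pi/3))*(0), (acb): (exp(2*I*pi/3))*(0)
so (chi_3 * chi_4) takes values
  {e} -> 3, (ab)(cd) -> -1, (abc) -> 0, (acb) -> 0.
Now take the inner product of this character with each irreducible chi from the table, <chi_3*chi_4, chi> = (1/12) sum_C |C| (chi_3*chi_4)(C) conj(chi(C)):
  <chi_3*chi_4, chi_1> = (1/12)[1*(3)*conj(1) + 3*(-1)*conj(1) + 4*(0)*conj(1) + 4*(0)*conj(1)]
      = (1/12)[(3) + (-3) + (0) + (0)] = 0/12 = 0
  <chi_3*chi_4, chi_2> = (1/12)[1*(3)*conj(1) + 3*(-1)*conj(1) + 4*(0)*conj(exp(2*I*pi/3)) + 4*(0)*conj(exp(-2*I*pi/3))]
      = (1/12)[(3) + (-3) + (0) + (0)] = 0/12 = 0
  <chi_3*chi_4, chi_3> = (1/12)[1*(3)*conj(1) + 3*(-1)*conj(1) + 4*(0)*conj(exp(-2*I*pi/3)) + 4*(0)*conj(exp(2*I*pi/3))]
      = (1/12)[(3) + (-3) + (0) + (0)] = 0/12 = 0
  <chi_3*chi_4, chi_4> = (1/12)[1*(3)*conj(3) + 3*(-1)*conj(-1) + 4*(0)*conj(0) + 4*(0)*conj(0)]
      = (1/12)[(9) + (3) + (0) + (0)] = 12/12 = 1
(Exp terms are combined using exp(i*s)*conj(exp(i*t)) = exp(i*(s-t)), and sums of them are collapsed using the identity that for every m > 1 the m distinct m-th roots of unity sum to 0, e.g. 1 + exp(2*I*pi/3) + exp(-2*I*pi/3) = 0.)
Hence the multiplicities are chi_4: 1. Dimension check: dim(chi_3)*dim(chi_4) = 1*3 = 3 and sum (mult * dim) = 1*3 = 3.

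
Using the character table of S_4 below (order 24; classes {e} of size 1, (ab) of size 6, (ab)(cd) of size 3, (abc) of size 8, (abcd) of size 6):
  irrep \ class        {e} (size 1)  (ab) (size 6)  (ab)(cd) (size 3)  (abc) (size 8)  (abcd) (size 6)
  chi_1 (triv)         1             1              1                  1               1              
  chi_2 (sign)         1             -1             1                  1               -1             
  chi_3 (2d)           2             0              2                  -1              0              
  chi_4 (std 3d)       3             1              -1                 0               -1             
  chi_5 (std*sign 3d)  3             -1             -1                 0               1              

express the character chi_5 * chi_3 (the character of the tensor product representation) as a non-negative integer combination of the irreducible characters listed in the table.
chi_5 tensor chi_3 = chi_4 + chi_5 (all other irreducibles have multiplicity 0).

Proof sketch: The character of a tensor product is the pointwise product (chi_5 * chi_3)(C) = chi_5(C) * chi_3(C):
  {e}: (3)*(2), (ab): (-1)*(0), (ab)(cd): (-1)*(2), (abc): (0)*(-1), (abcd): (1)*(0)
so (chi_5 * chi_3) takes values
  {e} -> 6, (ab) -> 0, (ab)(cd) -> -2, (abc) -> 0, (abcd) -> 0.
Now take the inner product of this character with each irreducible chi from the table, <chi_5*chi_3, chi> = (1/24) sum_C |C| (chi_5*chi_3)(C) conj(chi(C)):
  <chi_5*chi_3, chi_1> = (1/24)[1*(6)*conj(1) + 6*(0)*conj(1) + 3*(-2)*conj(1) + 8*(0)*conj(1) + 6*(0)*conj(1)]
      = (1/24)[(6) + (0) + (-6) + (0) + (0)] = 0/24 = 0
  <chi_5*chi_3, chi_2> = (1/24)[1*(6)*conj(1) + 6*(0)*conj(-1) + 3*(-2)*conj(1) + 8*(0)*conj(1) + 6*(0)*conj(-1)]
      = (1/24)[(6) + (0) + (-6) + (0) + (0)] = 0/24 = 0
  <chi_5*chi_3, chi_3> = (1/24)[1*(6)*conj(2) + 6*(0)*conj(0) + 3*(-2)*conj(2) + 8*(0)*conj(-1) + 6*(0)*conj(0)]
      = (1/24)[(12) + (0) + (-12) + (0) + (0)] = 0/24 = 0
  <chi_5*chi_3, chi_4> = (1/24)[1*(6)*conj(3) + 6*(0)*conj(1) + 3*(-2)*conj(-1) + 8*(0)*conj(0) + 6*(0)*conj(-1)]
      = (1/24)[(18) + (0) + (6) + (0) + (0)] = 24/24 = 1
  <chi_5*chi_3, chi_5> = (1/24)[1*(6)*conj(3) + 6*(0)*conj(-1) + 3*(-2)*conj(-1) + 8*(0)*conj(0) + 6*(0)*conj(1)]
      = (1/24)[(18) + (0) + (6) + (0) + (0)] = 24/24 = 1
Hence the multiplicities are chi_4: 1, chi_5: 1. Dimension check: dim(chi_5)*dim(chi_3) = 3*2 = 6 and sum (mult * dim) = 1*3 + 1*3 = 6.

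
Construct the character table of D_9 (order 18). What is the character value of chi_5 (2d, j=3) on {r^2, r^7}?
Conjugacy classes: {e} of size 1, {r^1, r^8} of size 2, {r^2, r^7} of size 2, {r^3, r^6} of size 2, {r^4, r^5} of size 2, {s, sr, ..., sr^8} of size 9.
Character table:
  irrep \ class              {e} (size 1)  {r^1, r^8} (size 2)  {r^2, r^7} (size 2)  {r^3, r^6} (size 2)  {r^4, r^5} (size 2)  {s, sr, ..., sr^8} (size 9)
  chi_1 (triv)               1             1                    1                    1                    1                    1                          
  chi_2 (sign: r->1, s->-1)  1             1                    1                    1                    1                    -1                         
  chi_3 (2d, j=1)            2             2*cos(2*pi/9)        2*cos(4*pi/9)        -1                   -2*cos(pi/9)         0                          
  chi_4 (2d, j=2)            2             2*cos(4*pi/9)        -2*cos(pi/9)         -1                   2*cos(2*pi/9)        0                          
  chi_5 (2d, j=3)            2             -1                   -1                   2                    -1                   0                          
  chi_6 (2d, j=4)            2             -2*cos(pi/9)         2*cos(2*pi/9)        -1                   2*cos(4*pi/9)        0                          

Spot check: chi_5 (2d, j=3) on {r^2, r^7} = -1.

Derivation: D_9 has order 2*9 = 18 with 6 conjugacy classes, hence 6 irreducibles. Sum of squared dims 1 + 1 + 4 + 4 + 4 + 4 = 18 = |G|. Linear characters come from the abelianisation; the 2-dimensional irreps have character r^k -> 2*cos(2*pi*j*k/9), reflections -> 0.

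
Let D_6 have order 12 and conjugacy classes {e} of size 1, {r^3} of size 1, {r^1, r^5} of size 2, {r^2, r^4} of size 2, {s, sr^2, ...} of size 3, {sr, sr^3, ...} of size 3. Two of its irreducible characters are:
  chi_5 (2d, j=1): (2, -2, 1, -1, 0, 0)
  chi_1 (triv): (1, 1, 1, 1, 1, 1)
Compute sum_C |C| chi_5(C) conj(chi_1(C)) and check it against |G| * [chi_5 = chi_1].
Sum = 0; so <chi_5, chi_1> = 0 (distinct irreducibles are orthogonal).

Reasoning: Compute term by term over conjugacy classes (|C| * chi_5(C) * conj(chi_1(C))):
  1*(2)*conj(1) + 1*(-2)*conj(1) + 2*(1)*conj(1) + 2*(-1)*conj(1) + 3*(0)*conj(1) + 3*(0)*conj(1)
  = (2) + (-2) + (2) + (-2) + (0) + (0)
  = 0.
Dividing by |G| = 12 gives 0/12 = 0, matching the row-orthogonality relation <chi_5, chi_1> = [chi_5 = chi_1].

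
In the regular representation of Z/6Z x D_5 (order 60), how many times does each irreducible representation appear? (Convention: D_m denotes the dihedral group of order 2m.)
Each irreducible V_i of dimension d_i appears with multiplicity d_i, i.e. rho_reg = (direct sum over all irreducibles V_i) d_i V_i. The irreducible dimensions for Z/6Z x D_5 are 1, 1, 1, 1, 1, 1, 1, 1, 1, 1, 1, 1, 2, 2, 2, 2, 2, 2, 2, 2, 2, 2, 2, 2: 12 irreducibles of dimension 1, each with multiplicity 1; 12 irreducibles of dimension 2, each with multiplicity 2. Total dimension 12*1*1 + 12*2*2 = 60 = |G|.

Details: General theorem: in the regular representation of a finite group G, each irreducible appears with multiplicity equal to its dimension. Check: dim(rho_reg) = sum d_i^2 = 1 + 1 + 1 + 1 + 1 + 1 + 1 + 1 + 1 + 1 + 1 + 1 + 4 + 4 + 4 + 4 + 4 + 4 + 4 + 4 + 4 + 4 + 4 + 4 = 60 = |G|.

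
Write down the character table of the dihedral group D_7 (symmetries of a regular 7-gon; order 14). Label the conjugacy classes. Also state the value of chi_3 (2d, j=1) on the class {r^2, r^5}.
Conjugacy classes: {e} of size 1, {r^1, r^6} of size 2, {r^2, r^5} of size 2, {r^3, r^4} of size 2, {s, sr, ..., sr^6} of size 7.
Character table:
  irrep \ class              {e} (size 1)  {r^1, r^6} (size 2)  {r^2, r^5} (size 2)  {r^3, r^4} (size 2)  {s, sr, ..., sr^6} (size 7)
  chi_1 (triv)               1             1                    1                    1                    1                          
  chi_2 (sign: r->1, s->-1)  1             1                    1                    1                    -1                         
  chi_3 (2d, j=1)            2             2*cos(2*pi/7)        -2*cos(3*pi/7)       -2*cos(pi/7)         0                          
  chi_4 (2d, j=2)            2             -2*cos(3*pi/7)       -2*cos(pi/7)         2*cos(2*pi/7)        0                          
  chi_5 (2d, j=3)            2             -2*cos(pi/7)         2*cos(2*pi/7)        -2*cos(3*pi/7)       0                          

Spot check: chi_3 (2d, j=1) on {r^2, r^5} = -2*cos(3*pi/7).

Details: D_7 has order 2*7 = 14 with 5 conjugacy classes, hence 5 irreducibles. Sum of squared dims 1 + 1 + 4 + 4 + 4 = 14 = |G|. Linear characters come from the abelianisation; the 2-dimensional irreps have character r^k -> 2*cos(2*pi*j*k/7), reflections -> 0.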